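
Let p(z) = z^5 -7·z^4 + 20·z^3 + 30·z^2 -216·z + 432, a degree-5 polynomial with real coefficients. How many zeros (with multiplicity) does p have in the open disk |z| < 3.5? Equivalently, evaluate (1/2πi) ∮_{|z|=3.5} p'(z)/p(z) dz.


The zeros of p are: -3, (3 + 3i), (3 - 3i), (2 + 2i), (2 - 2i).
Their magnitudes are: 3, 4.243, 4.243, 2.828, 2.828.
Zeros with |z| < R = 3.5: -3, (2 + 2i), (2 - 2i).
Count = 3.
By the argument principle, (1/2πi) ∮_{|z|=R} p'(z)/p(z) dz equals exactly this count.

Number of zeros inside |z| < 3.5: 3.


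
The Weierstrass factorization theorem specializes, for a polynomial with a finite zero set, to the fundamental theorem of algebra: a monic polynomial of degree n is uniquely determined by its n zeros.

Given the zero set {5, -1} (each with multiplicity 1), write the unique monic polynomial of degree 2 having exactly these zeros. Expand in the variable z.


The polynomial is p(z) = ∏_{α ∈ S} (z − α), where S = {5, -1}.
Expanding the product yields: p(z) = z^2 -4·z -5.
The resulting polynomial has degree 2 and real coefficients as required.

p(z) = z^2 -4·z -5.


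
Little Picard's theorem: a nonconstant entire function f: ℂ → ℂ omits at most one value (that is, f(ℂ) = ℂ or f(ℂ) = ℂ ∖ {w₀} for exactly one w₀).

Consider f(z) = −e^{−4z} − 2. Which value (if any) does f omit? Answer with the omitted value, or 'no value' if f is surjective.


Little Picard bounds the complement of f(ℂ) to at most one point.
e^{−4z} is never zero on ℂ, so -1·e^{−4z} takes every value in ℂ ∖ {0}. Adding -2 shifts the range to ℂ ∖ {-2}. Thus f omits exactly the value -2.

Omitted value: -2.


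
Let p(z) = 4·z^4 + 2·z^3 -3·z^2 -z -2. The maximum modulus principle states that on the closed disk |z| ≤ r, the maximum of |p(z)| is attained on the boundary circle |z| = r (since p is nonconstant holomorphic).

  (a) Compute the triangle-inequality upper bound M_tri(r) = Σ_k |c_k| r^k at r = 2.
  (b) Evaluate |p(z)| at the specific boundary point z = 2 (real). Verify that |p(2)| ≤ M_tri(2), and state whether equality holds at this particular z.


Coefficients: c_0 = -2, c_1 = -1, c_2 = -3, c_3 = 2, c_4 = 4. Radius r = 2.
Part (a). Triangle bound: M_tri(r) = Σ_k |c_k| r^k
  = |-2|·2^0 + |-1|·2^1 + |-3|·2^2 + |2|·2^3 + |4|·2^4
  = 2 + 2 + 12 + 16 + 64 = 96.
This bounds M(r) := max_{|z|=r} |p(z)| from above; equality holds iff all terms c_k z^k can be made to align in phase at a single z on |z|=r.
Part (b). At z = 2 (real, on the circle |z| = r):
  p(2) = (-2)·2^0 + (-1)·2^1 + (-3)·2^2 + (2)·2^3 + (4)·2^4 = 64.
  |p(2)| = 64.
Check: |p(2)| = 64 ≤ 96 = M_tri(2). ✓ Equality does not hold at z = 2 (the coefficients have mixed signs, so the terms do not all align in phase there).

M_tri(2) = 96; |p(2)| = 64; equality at z=2: no.


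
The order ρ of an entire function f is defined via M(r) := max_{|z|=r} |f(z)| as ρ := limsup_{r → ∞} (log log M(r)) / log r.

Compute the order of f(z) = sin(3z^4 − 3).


Write sin(w) = (e^{iw} ± e^{−iw})/(2 or 2i), so |sin(w)| ≤ e^{|w|}. With w = 3z^4 − 3, |w| ≤ 3r^4 + 3 on |z|=r, giving M(r) ≤ e^{3r^4 + 3} and ρ ≤ 4. For the lower bound, choose z on |z|=r with 3z^4 purely imaginary of modulus 3r^4; then |sin(3z^4 − 3)| grows like e^{3r^4}/2, so ρ ≥ 4. Hence ρ = 4.
Therefore ρ = 4.

Order ρ = 4.


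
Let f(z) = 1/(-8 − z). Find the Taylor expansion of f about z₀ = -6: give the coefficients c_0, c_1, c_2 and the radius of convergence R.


Let w = z − z₀, so z = z₀ + w.
Then -8 − z = -8 − (z₀ + w) = (-8 − z₀) − w = -2 − w.
f(z) = 1/(-2 − w) = (1/(-2)) · 1/(1 − w/(-2)) = Σ_{n≥0} w^n / (-2)^(n+1).
So c_n = 1/(-2)^(n+1):
  c_0 = 1/(-2)^1 = -1/2.
  c_1 = 1/(-2)^2 = 1/4.
  c_2 = 1/(-2)^3 = -1/8.
The series is valid for |w/d| < 1, i.e. |z − z₀| < |d|.
Radius of convergence: R = |-8 − z₀| = |-2| = 2 (distance from z₀ to the singularity z = -8).

c_0 = -1/2, c_1 = 1/4, c_2 = -1/8; R = 2.


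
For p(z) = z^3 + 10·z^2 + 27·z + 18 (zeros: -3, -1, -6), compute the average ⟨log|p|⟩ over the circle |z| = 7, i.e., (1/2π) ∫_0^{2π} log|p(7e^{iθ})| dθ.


Zeros: -6, -3, -1; r = 7.
Inside |z| < r: -6, -3, -1. Outside (|z| ≥ r): ∅.
p(0) = 18, so log|p(0)| = log(18) = 2.8904.
Apply Jensen: I(r) = log|p(0)| + Σ_k log(r/|z_k|), summed over zeros inside |z| < r.
  log(r/|z_k|) for z_k = -3: log(7/3) = 0.8473
  log(r/|z_k|) for z_k = -1: log(7/1) = 1.9459
  log(r/|z_k|) for z_k = -6: log(7/6) = 0.1542
Sum over inside zeros: 2.9474.
I(r) = log|p(0)| + (inside sum) = 2.8904 + 2.9474 = 5.8377.
Closed form (all zeros inside, monic): I(r) = n·log(r) = 3·log(7) = 5.8377. ✓

I(r) ≈ 5.8377.


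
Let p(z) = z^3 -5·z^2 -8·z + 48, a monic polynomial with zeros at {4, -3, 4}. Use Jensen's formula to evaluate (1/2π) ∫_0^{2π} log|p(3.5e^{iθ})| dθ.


Zeros: -3, 4, 4; r = 3.5.
Inside |z| < r: -3. Outside (|z| ≥ r): 4, 4.
p(0) = 48, so log|p(0)| = log(48) = 3.8712.
Apply Jensen: I(r) = log|p(0)| + Σ_k log(r/|z_k|), summed over zeros inside |z| < r.
  log(r/|z_k|) for z_k = -3: log(3.5/3) = 0.1542
  Outside zeros (4, 4) contribute nothing to the Jensen sum.
Sum over inside zeros: 0.1542.
I(r) = log|p(0)| + (inside sum) = 3.8712 + 0.1542 = 4.0254.
Note: since some zeros are outside |z| ≤ r, the simplified n·log(r) form does NOT apply — only the inside zeros contribute.

I(r) ≈ 4.0254.


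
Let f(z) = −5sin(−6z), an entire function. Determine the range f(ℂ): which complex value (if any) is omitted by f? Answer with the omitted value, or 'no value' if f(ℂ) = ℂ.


Little Picard bounds the complement of f(ℂ) to at most one point.
sin is entire and surjective onto ℂ: for every w ∈ ℂ, sin(ζ) = w has a solution ζ ∈ ℂ (e.g., via the complex inverse arcsin). With ζ = −6z this gives z = ζ/(-6). Then -5·sin(−6z) takes every value in -5·ℂ = ℂ, and adding 0 is a bijection of ℂ. So f is surjective and omits no value. (Note: only on the real line is sin bounded by [−1, 1].)

Omitted value: no value.


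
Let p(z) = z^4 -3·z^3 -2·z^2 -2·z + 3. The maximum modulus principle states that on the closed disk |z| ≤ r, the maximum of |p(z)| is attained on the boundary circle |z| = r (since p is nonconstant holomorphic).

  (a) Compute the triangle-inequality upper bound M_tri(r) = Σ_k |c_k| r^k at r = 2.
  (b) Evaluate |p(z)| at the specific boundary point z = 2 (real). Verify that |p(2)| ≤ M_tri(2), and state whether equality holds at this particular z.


Coefficients: c_0 = 3, c_1 = -2, c_2 = -2, c_3 = -3, c_4 = 1. Radius r = 2.
Part (a). Triangle bound: M_tri(r) = Σ_k |c_k| r^k
  = |3|·2^0 + |-2|·2^1 + |-2|·2^2 + |-3|·2^3 + |1|·2^4
  = 3 + 4 + 8 + 24 + 16 = 55.
This bounds M(r) := max_{|z|=r} |p(z)| from above; equality holds iff all terms c_k z^k can be made to align in phase at a single z on |z|=r.
Part (b). At z = 2 (real, on the circle |z| = r):
  p(2) = (3)·2^0 + (-2)·2^1 + (-2)·2^2 + (-3)·2^3 + (1)·2^4 = -17.
  |p(2)| = 17.
Check: |p(2)| = 17 ≤ 55 = M_tri(2). ✓ Equality does not hold at z = 2 (the coefficients have mixed signs, so the terms do not all align in phase there).

M_tri(2) = 55; |p(2)| = 17; equality at z=2: no.


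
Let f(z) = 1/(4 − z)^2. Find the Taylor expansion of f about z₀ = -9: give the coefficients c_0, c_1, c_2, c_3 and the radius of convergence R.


Let w = z − z₀, so z = z₀ + w.
Then 4 − z = 4 − (z₀ + w) = (4 − z₀) − w = 13 − w.
f(z) = 1/(13 − w)^2 = (1/(13)^2) · (1 − w/(13))^{−2}.
By the binomial series (1−u)^{−2} = Σ_{n≥0} C(n+1, 1) u^n for |u|<1, with u = w/(13):
  c_n = C(n+1, 1) / (13)^(n+2).
  c_0 = 1/(13)^2 = 1/169.
  c_1 = 2/(13)^3 = 2/2197.
  c_2 = 3/(13)^4 = 3/28561.
  c_3 = 4/(13)^5 = 4/371293.
The series is valid for |w/d| < 1, i.e. |z − z₀| < |d|.
Radius of convergence: R = |4 − z₀| = |13| = 13 (distance from z₀ to the singularity z = 4).

c_0 = 1/169, c_1 = 2/2197, c_2 = 3/28561, c_3 = 4/371293; R = 13.


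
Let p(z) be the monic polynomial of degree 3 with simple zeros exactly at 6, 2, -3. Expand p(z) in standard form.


The polynomial is p(z) = ∏_{α ∈ S} (z − α), where S = {6, 2, -3}.
Expanding the product yields: p(z) = z^3 -5·z^2 -12·z + 36.
The resulting polynomial has degree 3 and real coefficients as required.

p(z) = z^3 -5·z^2 -12·z + 36.


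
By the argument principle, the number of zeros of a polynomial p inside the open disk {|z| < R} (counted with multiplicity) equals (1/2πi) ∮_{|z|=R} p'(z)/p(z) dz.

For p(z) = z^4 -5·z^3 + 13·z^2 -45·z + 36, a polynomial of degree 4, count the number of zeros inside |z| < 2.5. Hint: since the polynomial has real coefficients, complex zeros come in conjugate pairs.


The zeros of p are: (0 + 3i), (0 - 3i), 4, 1.
Their magnitudes are: 3, 3, 4, 1.
Zeros with |z| < R = 2.5: 1.
Count = 1.
By the argument principle, (1/2πi) ∮_{|z|=R} p'(z)/p(z) dz equals exactly this count.

Number of zeros inside |z| < 2.5: 1.


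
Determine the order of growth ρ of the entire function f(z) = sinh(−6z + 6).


sinh(w) is a linear combination of e^{iw} and e^{−iw} (or e^w, e^{−w} in the hyperbolic case), so |sinh(w)| ≤ e^{|w|}. With w = −6z + 6, |w| ≤ 6|z| + 6 = 6r + 6 on |z| = r, giving M(r) ≤ e^{6r + 6}, so ρ ≤ 1. On a suitable ray (z = it for sin/cos; z = t for sinh/cosh, t real → ∞), |sinh(−6z + 6)| grows like e^{6|t|}/2, so ρ ≥ 1. Hence ρ = 1.
Therefore ρ = 1.

Order ρ = 1.


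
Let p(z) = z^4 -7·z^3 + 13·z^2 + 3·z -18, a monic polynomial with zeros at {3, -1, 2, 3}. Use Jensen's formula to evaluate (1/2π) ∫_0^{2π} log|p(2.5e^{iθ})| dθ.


Zeros: -1, 2, 3, 3; r = 2.5.
Inside |z| < r: -1, 2. Outside (|z| ≥ r): 3, 3.
p(0) = -18, so log|p(0)| = log(18) = 2.8904.
Apply Jensen: I(r) = log|p(0)| + Σ_k log(r/|z_k|), summed over zeros inside |z| < r.
  log(r/|z_k|) for z_k = -1: log(2.5/1) = 0.9163
  log(r/|z_k|) for z_k = 2: log(2.5/2) = 0.2231
  Outside zeros (3, 3) contribute nothing to the Jensen sum.
Sum over inside zeros: 1.1394.
I(r) = log|p(0)| + (inside sum) = 2.8904 + 1.1394 = 4.0298.
Note: since some zeros are outside |z| ≤ r, the simplified n·log(r) form does NOT apply — only the inside zeros contribute.

I(r) ≈ 4.0298.


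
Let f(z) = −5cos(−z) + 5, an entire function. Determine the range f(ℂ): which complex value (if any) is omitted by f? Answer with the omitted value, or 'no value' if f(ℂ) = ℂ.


Little Picard bounds the complement of f(ℂ) to at most one point.
cos is entire and surjective onto ℂ: for every w ∈ ℂ, cos(ζ) = w has a solution ζ ∈ ℂ (e.g., via the complex inverse arccos). With ζ = −z this gives z = ζ/(-1). Then -5·cos(−z) takes every value in -5·ℂ = ℂ, and adding 5 is a bijection of ℂ. So f is surjective and omits no value. (Note: only on the real line is cos bounded by [−1, 1].)

Omitted value: no value.


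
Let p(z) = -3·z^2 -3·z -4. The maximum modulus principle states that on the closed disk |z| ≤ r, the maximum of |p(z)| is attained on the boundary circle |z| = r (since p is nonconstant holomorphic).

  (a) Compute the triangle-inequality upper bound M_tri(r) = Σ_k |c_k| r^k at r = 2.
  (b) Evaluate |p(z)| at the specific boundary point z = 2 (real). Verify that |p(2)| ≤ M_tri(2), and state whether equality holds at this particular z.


Coefficients: c_0 = -4, c_1 = -3, c_2 = -3. Radius r = 2.
Part (a). Triangle bound: M_tri(r) = Σ_k |c_k| r^k
  = |-4|·2^0 + |-3|·2^1 + |-3|·2^2
  = 4 + 6 + 12 = 22.
This bounds M(r) := max_{|z|=r} |p(z)| from above; equality holds iff all terms c_k z^k can be made to align in phase at a single z on |z|=r.
Part (b). At z = 2 (real, on the circle |z| = r):
  p(2) = (-4)·2^0 + (-3)·2^1 + (-3)·2^2 = -22.
  |p(2)| = 22.
Since all nonzero coefficients share the same sign, |p(2)| = 22 = M_tri(2); the triangle bound is attained at z = 2, so in fact M(r) = 22.

M_tri(2) = 22; |p(2)| = 22; equality at z=2: yes.


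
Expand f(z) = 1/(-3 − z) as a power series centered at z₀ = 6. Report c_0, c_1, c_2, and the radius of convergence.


Let w = z − z₀, so z = z₀ + w.
Then -3 − z = -3 − (z₀ + w) = (-3 − z₀) − w = -9 − w.
f(z) = 1/(-9 − w) = (1/(-9)) · 1/(1 − w/(-9)) = Σ_{n≥0} w^n / (-9)^(n+1).
So c_n = 1/(-9)^(n+1):
  c_0 = 1/(-9)^1 = -1/9.
  c_1 = 1/(-9)^2 = 1/81.
  c_2 = 1/(-9)^3 = -1/729.
The series is valid for |w/d| < 1, i.e. |z − z₀| < |d|.
Radius of convergence: R = |-3 − z₀| = |-9| = 9 (distance from z₀ to the singularity z = -3).

c_0 = -1/9, c_1 = 1/81, c_2 = -1/729; R = 9.


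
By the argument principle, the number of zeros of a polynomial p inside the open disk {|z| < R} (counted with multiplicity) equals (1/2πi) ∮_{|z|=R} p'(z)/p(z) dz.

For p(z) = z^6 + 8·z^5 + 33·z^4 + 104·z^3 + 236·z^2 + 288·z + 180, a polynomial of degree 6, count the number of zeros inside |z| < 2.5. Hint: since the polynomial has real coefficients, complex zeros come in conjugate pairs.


The zeros of p are: (0 + 3i), (0 - 3i), (-1 + 1i), (-1 - 1i), (-3 + 1i), (-3 - 1i).
Their magnitudes are: 3, 3, 1.414, 1.414, 3.162, 3.162.
Zeros with |z| < R = 2.5: (-1 + 1i), (-1 - 1i).
Count = 2.
By the argument principle, (1/2πi) ∮_{|z|=R} p'(z)/p(z) dz equals exactly this count.

Number of zeros inside |z| < 2.5: 2.


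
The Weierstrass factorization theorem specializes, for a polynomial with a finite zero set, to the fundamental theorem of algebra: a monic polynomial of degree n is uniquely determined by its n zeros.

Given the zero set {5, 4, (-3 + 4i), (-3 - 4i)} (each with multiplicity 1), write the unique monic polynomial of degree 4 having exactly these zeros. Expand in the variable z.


The polynomial is p(z) = ∏_{α ∈ S} (z − α), where S = {5, 4, (-3 + 4i), (-3 - 4i)}.
Expanding the product yields: p(z) = z^4 -3·z^3 -9·z^2 -105·z + 500.
Note conjugate pairs combine to real quadratics: (z − (-3+4i))(z − (-3−4i)) = z² + 6z + 25.
The resulting polynomial has degree 4 and real coefficients as required.

p(z) = z^4 -3·z^3 -9·z^2 -105·z + 500.


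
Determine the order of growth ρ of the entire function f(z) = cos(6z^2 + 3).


Write cos(w) = (e^{iw} ± e^{−iw})/(2 or 2i), so |cos(w)| ≤ e^{|w|}. With w = 6z^2 + 3, |w| ≤ 6r^2 + 3 on |z|=r, giving M(r) ≤ e^{6r^2 + 3} and ρ ≤ 2. For the lower bound, choose z on |z|=r with 6z^2 purely imaginary of modulus 6r^2; then |cos(6z^2 + 3)| grows like e^{6r^2}/2, so ρ ≥ 2. Hence ρ = 2.
Therefore ρ = 2.

Order ρ = 2.


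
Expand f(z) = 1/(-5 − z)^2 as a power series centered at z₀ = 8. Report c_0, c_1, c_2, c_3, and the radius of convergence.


Let w = z − z₀, so z = z₀ + w.
Then -5 − z = -5 − (z₀ + w) = (-5 − z₀) − w = -13 − w.
f(z) = 1/(-13 − w)^2 = (1/(-13)^2) · (1 − w/(-13))^{−2}.
By the binomial series (1−u)^{−2} = Σ_{n≥0} C(n+1, 1) u^n for |u|<1, with u = w/(-13):
  c_n = C(n+1, 1) / (-13)^(n+2).
  c_0 = 1/(-13)^2 = 1/169.
  c_1 = 2/(-13)^3 = -2/2197.
  c_2 = 3/(-13)^4 = 3/28561.
  c_3 = 4/(-13)^5 = -4/371293.
The series is valid for |w/d| < 1, i.e. |z − z₀| < |d|.
Radius of convergence: R = |-5 − z₀| = |-13| = 13 (distance from z₀ to the singularity z = -5).

c_0 = 1/169, c_1 = -2/2197, c_2 = 3/28561, c_3 = -4/371293; R = 13.


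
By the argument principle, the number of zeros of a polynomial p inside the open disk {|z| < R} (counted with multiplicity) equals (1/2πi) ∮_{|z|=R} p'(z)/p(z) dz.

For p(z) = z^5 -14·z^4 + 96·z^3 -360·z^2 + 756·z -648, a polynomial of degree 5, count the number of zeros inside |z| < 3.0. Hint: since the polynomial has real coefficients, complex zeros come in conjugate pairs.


The zeros of p are: (3 + 3i), (3 - 3i), 2, (3 + 3i), (3 - 3i).
Their magnitudes are: 4.243, 4.243, 2, 4.243, 4.243.
Zeros with |z| < R = 3.0: 2.
Count = 1.
By the argument principle, (1/2πi) ∮_{|z|=R} p'(z)/p(z) dz equals exactly this count.

Number of zeros inside |z| < 3.0: 1.


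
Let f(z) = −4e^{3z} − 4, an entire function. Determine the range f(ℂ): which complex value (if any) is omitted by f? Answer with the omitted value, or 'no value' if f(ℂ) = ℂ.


Little Picard bounds the complement of f(ℂ) to at most one point.
e^{3z} is never zero on ℂ, so -4·e^{3z} takes every value in ℂ ∖ {0}. Adding -4 shifts the range to ℂ ∖ {-4}. Thus f omits exactly the value -4.

Omitted value: -4.


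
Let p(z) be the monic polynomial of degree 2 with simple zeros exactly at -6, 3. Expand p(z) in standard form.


The polynomial is p(z) = ∏_{α ∈ S} (z − α), where S = {-6, 3}.
Expanding the product yields: p(z) = z^2 + 3·z -18.
The resulting polynomial has degree 2 and real coefficients as required.

p(z) = z^2 + 3·z -18.


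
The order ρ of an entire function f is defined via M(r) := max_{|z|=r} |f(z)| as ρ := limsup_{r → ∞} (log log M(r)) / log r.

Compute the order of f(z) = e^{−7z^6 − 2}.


|e^{−7z^6 − 2}| = e^{Re(-7·z^6) + -2} ≤ e^{7|z|^6 + -2} = e^{7r^6 + -2} on |z| = r, so ρ ≤ 6. Choosing z on |z|=r so that -7·z^6 is real positive (always possible by picking arg z appropriately) gives |f(z)| = e^{7r^6 + -2}, matching the bound. The additive constant -2 does not affect log log M(r) ~ 6·log r. Hence ρ = 6.
Therefore ρ = 6.

Order ρ = 6.


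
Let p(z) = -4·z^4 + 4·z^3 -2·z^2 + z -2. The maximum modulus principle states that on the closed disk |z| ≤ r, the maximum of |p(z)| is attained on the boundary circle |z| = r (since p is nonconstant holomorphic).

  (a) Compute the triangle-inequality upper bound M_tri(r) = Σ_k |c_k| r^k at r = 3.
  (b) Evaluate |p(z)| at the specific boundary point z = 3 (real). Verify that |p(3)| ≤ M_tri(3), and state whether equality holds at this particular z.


Coefficients: c_0 = -2, c_1 = 1, c_2 = -2, c_3 = 4, c_4 = -4. Radius r = 3.
Part (a). Triangle bound: M_tri(r) = Σ_k |c_k| r^k
  = |-2|·3^0 + |1|·3^1 + |-2|·3^2 + |4|·3^3 + |-4|·3^4
  = 2 + 3 + 18 + 108 + 324 = 455.
This bounds M(r) := max_{|z|=r} |p(z)| from above; equality holds iff all terms c_k z^k can be made to align in phase at a single z on |z|=r.
Part (b). At z = 3 (real, on the circle |z| = r):
  p(3) = (-2)·3^0 + (1)·3^1 + (-2)·3^2 + (4)·3^3 + (-4)·3^4 = -233.
  |p(3)| = 233.
Check: |p(3)| = 233 ≤ 455 = M_tri(3). ✓ Equality does not hold at z = 3 (the coefficients have mixed signs, so the terms do not all align in phase there).

M_tri(3) = 455; |p(3)| = 233; equality at z=3: no.


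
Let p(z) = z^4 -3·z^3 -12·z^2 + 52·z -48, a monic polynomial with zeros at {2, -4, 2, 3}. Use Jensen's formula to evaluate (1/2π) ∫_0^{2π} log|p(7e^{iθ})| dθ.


Zeros: -4, 2, 2, 3; r = 7.
Inside |z| < r: -4, 2, 2, 3. Outside (|z| ≥ r): ∅.
p(0) = -48, so log|p(0)| = log(48) = 3.8712.
Apply Jensen: I(r) = log|p(0)| + Σ_k log(r/|z_k|), summed over zeros inside |z| < r.
  log(r/|z_k|) for z_k = 2: log(7/2) = 1.2528
  log(r/|z_k|) for z_k = -4: log(7/4) = 0.5596
  log(r/|z_k|) for z_k = 2: log(7/2) = 1.2528
  log(r/|z_k|) for z_k = 3: log(7/3) = 0.8473
Sum over inside zeros: 3.9124.
I(r) = log|p(0)| + (inside sum) = 3.8712 + 3.9124 = 7.7836.
Closed form (all zeros inside, monic): I(r) = n·log(r) = 4·log(7) = 7.7836. ✓

I(r) ≈ 7.7836.


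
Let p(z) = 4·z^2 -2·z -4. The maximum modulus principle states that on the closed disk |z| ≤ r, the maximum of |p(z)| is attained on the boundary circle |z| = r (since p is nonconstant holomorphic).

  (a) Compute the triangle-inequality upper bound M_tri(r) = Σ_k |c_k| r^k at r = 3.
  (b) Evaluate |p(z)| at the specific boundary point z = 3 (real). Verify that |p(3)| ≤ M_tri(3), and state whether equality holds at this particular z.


Coefficients: c_0 = -4, c_1 = -2, c_2 = 4. Radius r = 3.
Part (a). Triangle bound: M_tri(r) = Σ_k |c_k| r^k
  = |-4|·3^0 + |-2|·3^1 + |4|·3^2
  = 4 + 6 + 36 = 46.
This bounds M(r) := max_{|z|=r} |p(z)| from above; equality holds iff all terms c_k z^k can be made to align in phase at a single z on |z|=r.
Part (b). At z = 3 (real, on the circle |z| = r):
  p(3) = (-4)·3^0 + (-2)·3^1 + (4)·3^2 = 26.
  |p(3)| = 26.
Check: |p(3)| = 26 ≤ 46 = M_tri(3). ✓ Equality does not hold at z = 3 (the coefficients have mixed signs, so the terms do not all align in phase there).

M_tri(3) = 46; |p(3)| = 26; equality at z=3: no.


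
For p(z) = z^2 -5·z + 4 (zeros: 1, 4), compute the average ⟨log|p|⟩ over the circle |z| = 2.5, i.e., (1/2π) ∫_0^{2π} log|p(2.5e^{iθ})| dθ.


Zeros: 1, 4; r = 2.5.
Inside |z| < r: 1. Outside (|z| ≥ r): 4.
p(0) = 4, so log|p(0)| = log(4) = 1.3863.
Apply Jensen: I(r) = log|p(0)| + Σ_k log(r/|z_k|), summed over zeros inside |z| < r.
  log(r/|z_k|) for z_k = 1: log(2.5/1) = 0.9163
  Outside zeros (4) contribute nothing to the Jensen sum.
Sum over inside zeros: 0.9163.
I(r) = log|p(0)| + (inside sum) = 1.3863 + 0.9163 = 2.3026.
Note: since some zeros are outside |z| ≤ r, the simplified n·log(r) form does NOT apply — only the inside zeros contribute.

I(r) ≈ 2.3026.


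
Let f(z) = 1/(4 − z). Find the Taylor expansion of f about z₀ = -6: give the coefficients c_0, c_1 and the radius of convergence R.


Let w = z − z₀, so z = z₀ + w.
Then 4 − z = 4 − (z₀ + w) = (4 − z₀) − w = 10 − w.
f(z) = 1/(10 − w) = (1/(10)) · 1/(1 − w/(10)) = Σ_{n≥0} w^n / (10)^(n+1).
So c_n = 1/(10)^(n+1):
  c_0 = 1/(10)^1 = 1/10.
  c_1 = 1/(10)^2 = 1/100.
The series is valid for |w/d| < 1, i.e. |z − z₀| < |d|.
Radius of convergence: R = |4 − z₀| = |10| = 10 (distance from z₀ to the singularity z = 4).

c_0 = 1/10, c_1 = 1/100; R = 10.


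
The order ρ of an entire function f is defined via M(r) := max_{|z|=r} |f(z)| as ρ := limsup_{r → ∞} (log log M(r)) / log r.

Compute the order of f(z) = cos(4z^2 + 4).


Write cos(w) = (e^{iw} ± e^{−iw})/(2 or 2i), so |cos(w)| ≤ e^{|w|}. With w = 4z^2 + 4, |w| ≤ 4r^2 + 4 on |z|=r, giving M(r) ≤ e^{4r^2 + 4} and ρ ≤ 2. For the lower bound, choose z on |z|=r with 4z^2 purely imaginary of modulus 4r^2; then |cos(4z^2 + 4)| grows like e^{4r^2}/2, so ρ ≥ 2. Hence ρ = 2.
Therefore ρ = 2.

Order ρ = 2.


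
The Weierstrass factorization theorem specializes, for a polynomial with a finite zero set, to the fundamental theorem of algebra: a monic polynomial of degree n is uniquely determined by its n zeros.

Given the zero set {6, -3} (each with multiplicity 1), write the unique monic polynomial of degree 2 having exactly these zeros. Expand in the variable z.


The polynomial is p(z) = ∏_{α ∈ S} (z − α), where S = {6, -3}.
Expanding the product yields: p(z) = z^2 -3·z -18.
The resulting polynomial has degree 2 and real coefficients as required.

p(z) = z^2 -3·z -18.


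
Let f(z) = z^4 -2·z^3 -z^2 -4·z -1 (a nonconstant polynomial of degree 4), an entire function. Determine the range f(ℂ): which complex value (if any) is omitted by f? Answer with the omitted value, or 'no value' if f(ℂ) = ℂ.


Little Picard bounds the complement of f(ℂ) to at most one point.
For every w ∈ ℂ, the equation p(z) − w = 0 is a nonconstant polynomial in z and hence has at least one root by the fundamental theorem of algebra. So p is surjective onto ℂ, omitting no value.

Omitted value: no value.


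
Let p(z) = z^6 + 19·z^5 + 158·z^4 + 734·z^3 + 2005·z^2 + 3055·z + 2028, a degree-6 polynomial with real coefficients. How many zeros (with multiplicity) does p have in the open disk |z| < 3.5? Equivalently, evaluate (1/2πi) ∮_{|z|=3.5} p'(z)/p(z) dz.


The zeros of p are: (-3 + 2i), (-3 - 2i), -3, (-3 + 2i), (-3 - 2i), -4.
Their magnitudes are: 3.606, 3.606, 3, 3.606, 3.606, 4.
Zeros with |z| < R = 3.5: -3.
Count = 1.
By the argument principle, (1/2πi) ∮_{|z|=R} p'(z)/p(z) dz equals exactly this count.

Number of zeros inside |z| < 3.5: 1.


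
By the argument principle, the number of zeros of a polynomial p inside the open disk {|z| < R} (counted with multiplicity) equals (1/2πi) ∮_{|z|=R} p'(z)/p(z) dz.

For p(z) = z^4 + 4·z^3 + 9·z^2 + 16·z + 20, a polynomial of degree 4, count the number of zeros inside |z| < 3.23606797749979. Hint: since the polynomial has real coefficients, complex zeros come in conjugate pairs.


The zeros of p are: (0 + 2i), (0 - 2i), (-2 + 1i), (-2 - 1i).
Their magnitudes are: 2, 2, 2.236, 2.236.
Zeros with |z| < R = 3.23606797749979: (0 + 2i), (0 - 2i), (-2 + 1i), (-2 - 1i).
Count = 4.
By the argument principle, (1/2πi) ∮_{|z|=R} p'(z)/p(z) dz equals exactly this count.

Number of zeros inside |z| < 3.23606797749979: 4.


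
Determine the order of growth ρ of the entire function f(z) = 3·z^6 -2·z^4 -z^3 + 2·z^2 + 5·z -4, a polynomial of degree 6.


|f(z)| ≤ Σ|c_k|·r^k = O(r^6) as r → ∞. Polynomial growth is O(e^{r^ε}) for every ε > 0 (since r^6/e^{r^ε} → 0), so ρ ≤ ε for all ε > 0, i.e. ρ = 0. Every nonconstant polynomial has order 0.
Therefore ρ = 0.

Order ρ = 0.


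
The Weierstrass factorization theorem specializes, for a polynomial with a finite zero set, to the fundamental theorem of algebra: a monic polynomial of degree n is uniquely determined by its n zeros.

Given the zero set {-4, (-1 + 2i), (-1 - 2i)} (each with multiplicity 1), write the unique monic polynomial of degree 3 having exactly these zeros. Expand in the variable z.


The polynomial is p(z) = ∏_{α ∈ S} (z − α), where S = {-4, (-1 + 2i), (-1 - 2i)}.
Expanding the product yields: p(z) = z^3 + 6·z^2 + 13·z + 20.
Note conjugate pairs combine to real quadratics: (z − (-1+2i))(z − (-1−2i)) = z² + 2z + 5.
The resulting polynomial has degree 3 and real coefficients as required.

p(z) = z^3 + 6·z^2 + 13·z + 20.


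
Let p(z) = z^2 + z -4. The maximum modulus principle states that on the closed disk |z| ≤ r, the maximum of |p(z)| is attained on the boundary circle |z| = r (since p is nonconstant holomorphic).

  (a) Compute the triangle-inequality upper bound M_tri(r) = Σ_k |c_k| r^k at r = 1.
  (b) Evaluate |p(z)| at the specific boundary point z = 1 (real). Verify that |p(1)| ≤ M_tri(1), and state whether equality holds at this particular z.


Coefficients: c_0 = -4, c_1 = 1, c_2 = 1. Radius r = 1.
Part (a). Triangle bound: M_tri(r) = Σ_k |c_k| r^k
  = |-4|·1^0 + |1|·1^1 + |1|·1^2
  = 4 + 1 + 1 = 6.
This bounds M(r) := max_{|z|=r} |p(z)| from above; equality holds iff all terms c_k z^k can be made to align in phase at a single z on |z|=r.
Part (b). At z = 1 (real, on the circle |z| = r):
  p(1) = (-4)·1^0 + (1)·1^1 + (1)·1^2 = -2.
  |p(1)| = 2.
Check: |p(1)| = 2 ≤ 6 = M_tri(1). ✓ Equality does not hold at z = 1 (the coefficients have mixed signs, so the terms do not all align in phase there).

M_tri(1) = 6; |p(1)| = 2; equality at z=1: no.


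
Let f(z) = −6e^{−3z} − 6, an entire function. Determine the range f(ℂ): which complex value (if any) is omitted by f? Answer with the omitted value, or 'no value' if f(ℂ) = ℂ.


Little Picard bounds the complement of f(ℂ) to at most one point.
e^{−3z} is never zero on ℂ, so -6·e^{−3z} takes every value in ℂ ∖ {0}. Adding -6 shifts the range to ℂ ∖ {-6}. Thus f omits exactly the value -6.

Omitted value: -6.


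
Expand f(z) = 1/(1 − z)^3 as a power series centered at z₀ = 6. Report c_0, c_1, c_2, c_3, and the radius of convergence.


Let w = z − z₀, so z = z₀ + w.
Then 1 − z = 1 − (z₀ + w) = (1 − z₀) − w = -5 − w.
f(z) = 1/(-5 − w)^3 = (1/(-5)^3) · (1 − w/(-5))^{−3}.
By the binomial series (1−u)^{−3} = Σ_{n≥0} C(n+2, 2) u^n for |u|<1, with u = w/(-5):
  c_n = C(n+2, 2) / (-5)^(n+3).
  c_0 = 1/(-5)^3 = -1/125.
  c_1 = 3/(-5)^4 = 3/625.
  c_2 = 6/(-5)^5 = -6/3125.
  c_3 = 10/(-5)^6 = 2/3125.
The series is valid for |w/d| < 1, i.e. |z − z₀| < |d|.
Radius of convergence: R = |1 − z₀| = |-5| = 5 (distance from z₀ to the singularity z = 1).

c_0 = -1/125, c_1 = 3/625, c_2 = -6/3125, c_3 = 2/3125; R = 5.


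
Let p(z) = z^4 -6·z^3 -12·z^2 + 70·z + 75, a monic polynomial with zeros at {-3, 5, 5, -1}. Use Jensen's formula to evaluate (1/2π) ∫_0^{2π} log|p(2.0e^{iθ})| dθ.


Zeros: -3, -1, 5, 5; r = 2.0.
Inside |z| < r: -1. Outside (|z| ≥ r): -3, 5, 5.
p(0) = 75, so log|p(0)| = log(75) = 4.3175.
Apply Jensen: I(r) = log|p(0)| + Σ_k log(r/|z_k|), summed over zeros inside |z| < r.
  log(r/|z_k|) for z_k = -1: log(2.0/1) = 0.6931
  Outside zeros (-3, 5, 5) contribute nothing to the Jensen sum.
Sum over inside zeros: 0.6931.
I(r) = log|p(0)| + (inside sum) = 4.3175 + 0.6931 = 5.0106.
Note: since some zeros are outside |z| ≤ r, the simplified n·log(r) form does NOT apply — only the inside zeros contribute.

I(r) ≈ 5.0106.


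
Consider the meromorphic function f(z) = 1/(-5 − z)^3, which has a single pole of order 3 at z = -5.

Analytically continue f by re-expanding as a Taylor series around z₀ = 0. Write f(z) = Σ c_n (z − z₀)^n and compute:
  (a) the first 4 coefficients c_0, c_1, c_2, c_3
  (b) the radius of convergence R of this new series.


Let w = z − z₀, so z = z₀ + w.
Then -5 − z = -5 − (z₀ + w) = (-5 − z₀) − w = -5 − w.
f(z) = 1/(-5 − w)^3 = (1/(-5)^3) · (1 − w/(-5))^{−3}.
By the binomial series (1−u)^{−3} = Σ_{n≥0} C(n+2, 2) u^n for |u|<1, with u = w/(-5):
  c_n = C(n+2, 2) / (-5)^(n+3).
  c_0 = 1/(-5)^3 = -1/125.
  c_1 = 3/(-5)^4 = 3/625.
  c_2 = 6/(-5)^5 = -6/3125.
  c_3 = 10/(-5)^6 = 2/3125.
The series is valid for |w/d| < 1, i.e. |z − z₀| < |d|.
Radius of convergence: R = |-5 − z₀| = |-5| = 5 (distance from z₀ to the singularity z = -5).

c_0 = -1/125, c_1 = 3/625, c_2 = -6/3125, c_3 = 2/3125; R = 5.


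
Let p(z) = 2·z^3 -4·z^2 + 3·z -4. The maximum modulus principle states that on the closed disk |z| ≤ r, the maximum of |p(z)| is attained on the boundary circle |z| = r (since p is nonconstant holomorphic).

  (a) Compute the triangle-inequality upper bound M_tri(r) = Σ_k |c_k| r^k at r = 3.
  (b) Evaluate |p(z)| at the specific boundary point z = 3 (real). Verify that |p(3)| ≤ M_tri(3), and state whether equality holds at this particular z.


Coefficients: c_0 = -4, c_1 = 3, c_2 = -4, c_3 = 2. Radius r = 3.
Part (a). Triangle bound: M_tri(r) = Σ_k |c_k| r^k
  = |-4|·3^0 + |3|·3^1 + |-4|·3^2 + |2|·3^3
  = 4 + 9 + 36 + 54 = 103.
This bounds M(r) := max_{|z|=r} |p(z)| from above; equality holds iff all terms c_k z^k can be made to align in phase at a single z on |z|=r.
Part (b). At z = 3 (real, on the circle |z| = r):
  p(3) = (-4)·3^0 + (3)·3^1 + (-4)·3^2 + (2)·3^3 = 23.
  |p(3)| = 23.
Check: |p(3)| = 23 ≤ 103 = M_tri(3). ✓ Equality does not hold at z = 3 (the coefficients have mixed signs, so the terms do not all align in phase there).

M_tri(3) = 103; |p(3)| = 23; equality at z=3: no.


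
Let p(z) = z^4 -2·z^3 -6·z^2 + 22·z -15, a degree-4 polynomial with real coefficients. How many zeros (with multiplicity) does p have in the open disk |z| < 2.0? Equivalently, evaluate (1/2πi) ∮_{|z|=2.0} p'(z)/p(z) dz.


The zeros of p are: -3, (2 + 1i), (2 - 1i), 1.
Their magnitudes are: 3, 2.236, 2.236, 1.
Zeros with |z| < R = 2.0: 1.
Count = 1.
By the argument principle, (1/2πi) ∮_{|z|=R} p'(z)/p(z) dz equals exactly this count.

Number of zeros inside |z| < 2.0: 1.


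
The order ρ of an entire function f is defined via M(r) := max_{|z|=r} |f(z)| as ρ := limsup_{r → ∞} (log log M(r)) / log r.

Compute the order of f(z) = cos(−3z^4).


Write cos(w) = (e^{iw} ± e^{−iw})/(2 or 2i), so |cos(w)| ≤ e^{|w|}. With w = −3z^4, |w| ≤ 3r^4 + 0 on |z|=r, giving M(r) ≤ e^{3r^4 + 0} and ρ ≤ 4. For the lower bound, choose z on |z|=r with -3z^4 purely imaginary of modulus 3r^4; then |cos(−3z^4)| grows like e^{3r^4}/2, so ρ ≥ 4. Hence ρ = 4.
Therefore ρ = 4.

Order ρ = 4.


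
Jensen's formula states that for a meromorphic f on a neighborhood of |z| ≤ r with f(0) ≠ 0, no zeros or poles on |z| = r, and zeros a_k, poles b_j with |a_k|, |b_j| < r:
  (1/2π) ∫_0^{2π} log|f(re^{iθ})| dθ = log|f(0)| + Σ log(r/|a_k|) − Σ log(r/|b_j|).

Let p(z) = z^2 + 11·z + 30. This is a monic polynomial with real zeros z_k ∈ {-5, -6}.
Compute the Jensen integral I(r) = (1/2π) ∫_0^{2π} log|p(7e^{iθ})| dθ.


Zeros: -6, -5; r = 7.
Inside |z| < r: -6, -5. Outside (|z| ≥ r): ∅.
p(0) = 30, so log|p(0)| = log(30) = 3.4012.
Apply Jensen: I(r) = log|p(0)| + Σ_k log(r/|z_k|), summed over zeros inside |z| < r.
  log(r/|z_k|) for z_k = -5: log(7/5) = 0.3365
  log(r/|z_k|) for z_k = -6: log(7/6) = 0.1542
Sum over inside zeros: 0.4906.
I(r) = log|p(0)| + (inside sum) = 3.4012 + 0.4906 = 3.8918.
Closed form (all zeros inside, monic): I(r) = n·log(r) = 2·log(7) = 3.8918. ✓

I(r) ≈ 3.8918.


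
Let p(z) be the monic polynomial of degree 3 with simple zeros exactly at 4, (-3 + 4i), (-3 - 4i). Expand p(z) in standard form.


The polynomial is p(z) = ∏_{α ∈ S} (z − α), where S = {4, (-3 + 4i), (-3 - 4i)}.
Expanding the product yields: p(z) = z^3 + 2·z^2 + z -100.
Note conjugate pairs combine to real quadratics: (z − (-3+4i))(z − (-3−4i)) = z² + 6z + 25.
The resulting polynomial has degree 3 and real coefficients as required.

p(z) = z^3 + 2·z^2 + z -100.


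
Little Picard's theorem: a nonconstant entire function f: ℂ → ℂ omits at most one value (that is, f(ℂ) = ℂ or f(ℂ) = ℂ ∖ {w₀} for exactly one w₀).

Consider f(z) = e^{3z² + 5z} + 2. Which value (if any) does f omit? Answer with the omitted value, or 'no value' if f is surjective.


Little Picard bounds the complement of f(ℂ) to at most one point.
The exponent g(z) = 3z² + 5z is a nonconstant polynomial, hence surjective onto ℂ. So e^{g(z)} takes every value in {e^w : w ∈ ℂ} = ℂ ∖ {0}. Adding 2 shifts the range to ℂ ∖ {2}. f omits exactly 2.

Omitted value: 2.


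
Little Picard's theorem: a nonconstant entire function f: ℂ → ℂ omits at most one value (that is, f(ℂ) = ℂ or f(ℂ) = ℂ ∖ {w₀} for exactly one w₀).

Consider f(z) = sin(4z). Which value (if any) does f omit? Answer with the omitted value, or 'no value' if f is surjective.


Little Picard bounds the complement of f(ℂ) to at most one point.
sin is entire and surjective onto ℂ: for every w ∈ ℂ, sin(ζ) = w has a solution ζ ∈ ℂ (e.g., via the complex inverse arcsin). With ζ = 4z this gives z = ζ/(4). Then 1·sin(4z) takes every value in 1·ℂ = ℂ, and adding 0 is a bijection of ℂ. So f is surjective and omits no value. (Note: only on the real line is sin bounded by [−1, 1].)

Omitted value: no value.


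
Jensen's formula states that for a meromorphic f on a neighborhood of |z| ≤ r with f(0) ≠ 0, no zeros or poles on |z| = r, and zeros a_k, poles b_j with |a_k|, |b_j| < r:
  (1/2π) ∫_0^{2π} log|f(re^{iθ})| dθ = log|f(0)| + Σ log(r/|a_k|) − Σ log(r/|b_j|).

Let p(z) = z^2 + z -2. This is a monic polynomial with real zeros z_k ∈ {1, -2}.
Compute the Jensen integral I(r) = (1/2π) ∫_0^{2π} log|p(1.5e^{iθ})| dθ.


Zeros: -2, 1; r = 1.5.
Inside |z| < r: 1. Outside (|z| ≥ r): -2.
p(0) = -2, so log|p(0)| = log(2) = 0.6931.
Apply Jensen: I(r) = log|p(0)| + Σ_k log(r/|z_k|), summed over zeros inside |z| < r.
  log(r/|z_k|) for z_k = 1: log(1.5/1) = 0.4055
  Outside zeros (-2) contribute nothing to the Jensen sum.
Sum over inside zeros: 0.4055.
I(r) = log|p(0)| + (inside sum) = 0.6931 + 0.4055 = 1.0986.
Note: since some zeros are outside |z| ≤ r, the simplified n·log(r) form does NOT apply — only the inside zeros contribute.

I(r) ≈ 1.0986.


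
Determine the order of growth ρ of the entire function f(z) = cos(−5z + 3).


cos(w) is a linear combination of e^{iw} and e^{−iw} (or e^w, e^{−w} in the hyperbolic case), so |cos(w)| ≤ e^{|w|}. With w = −5z + 3, |w| ≤ 5|z| + 3 = 5r + 3 on |z| = r, giving M(r) ≤ e^{5r + 3}, so ρ ≤ 1. On a suitable ray (z = it for sin/cos; z = t for sinh/cosh, t real → ∞), |cos(−5z + 3)| grows like e^{5|t|}/2, so ρ ≥ 1. Hence ρ = 1.
Therefore ρ = 1.

Order ρ = 1.


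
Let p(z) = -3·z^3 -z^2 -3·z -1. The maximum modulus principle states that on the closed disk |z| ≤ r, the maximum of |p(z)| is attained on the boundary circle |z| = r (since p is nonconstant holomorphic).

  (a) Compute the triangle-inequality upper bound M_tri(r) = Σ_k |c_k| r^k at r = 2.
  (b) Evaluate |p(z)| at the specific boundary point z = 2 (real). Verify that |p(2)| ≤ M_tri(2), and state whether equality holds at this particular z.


Coefficients: c_0 = -1, c_1 = -3, c_2 = -1, c_3 = -3. Radius r = 2.
Part (a). Triangle bound: M_tri(r) = Σ_k |c_k| r^k
  = |-1|·2^0 + |-3|·2^1 + |-1|·2^2 + |-3|·2^3
  = 1 + 6 + 4 + 24 = 35.
This bounds M(r) := max_{|z|=r} |p(z)| from above; equality holds iff all terms c_k z^k can be made to align in phase at a single z on |z|=r.
Part (b). At z = 2 (real, on the circle |z| = r):
  p(2) = (-1)·2^0 + (-3)·2^1 + (-1)·2^2 + (-3)·2^3 = -35.
  |p(2)| = 35.
Since all nonzero coefficients share the same sign, |p(2)| = 35 = M_tri(2); the triangle bound is attained at z = 2, so in fact M(r) = 35.

M_tri(2) = 35; |p(2)| = 35; equality at z=2: yes.


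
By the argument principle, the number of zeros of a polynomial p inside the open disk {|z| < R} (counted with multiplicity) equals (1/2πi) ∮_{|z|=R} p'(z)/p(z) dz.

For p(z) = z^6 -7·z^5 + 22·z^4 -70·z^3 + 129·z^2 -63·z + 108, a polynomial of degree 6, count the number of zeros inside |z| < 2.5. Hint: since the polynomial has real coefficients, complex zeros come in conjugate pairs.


The zeros of p are: (0 + 3i), (0 - 3i), 4, 3, (0 + 1i), (0 - 1i).
Their magnitudes are: 3, 3, 4, 3, 1, 1.
Zeros with |z| < R = 2.5: (0 + 1i), (0 - 1i).
Count = 2.
By the argument principle, (1/2πi) ∮_{|z|=R} p'(z)/p(z) dz equals exactly this count.

Number of zeros inside |z| < 2.5: 2.


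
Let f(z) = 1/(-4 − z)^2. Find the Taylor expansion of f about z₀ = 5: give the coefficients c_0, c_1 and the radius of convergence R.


Let w = z − z₀, so z = z₀ + w.
Then -4 − z = -4 − (z₀ + w) = (-4 − z₀) − w = -9 − w.
f(z) = 1/(-9 − w)^2 = (1/(-9)^2) · (1 − w/(-9))^{−2}.
By the binomial series (1−u)^{−2} = Σ_{n≥0} C(n+1, 1) u^n for |u|<1, with u = w/(-9):
  c_n = C(n+1, 1) / (-9)^(n+2).
  c_0 = 1/(-9)^2 = 1/81.
  c_1 = 2/(-9)^3 = -2/729.
The series is valid for |w/d| < 1, i.e. |z − z₀| < |d|.
Radius of convergence: R = |-4 − z₀| = |-9| = 9 (distance from z₀ to the singularity z = -4).

c_0 = 1/81, c_1 = -2/729; R = 9.


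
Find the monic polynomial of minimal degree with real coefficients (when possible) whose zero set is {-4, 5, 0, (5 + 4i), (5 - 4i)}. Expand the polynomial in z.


The polynomial is p(z) = ∏_{α ∈ S} (z − α), where S = {-4, 5, 0, (5 + 4i), (5 - 4i)}.
Expanding the product yields: p(z) = z^5 -11·z^4 + 31·z^3 + 159·z^2 -820·z.
Note conjugate pairs combine to real quadratics: (z − (5+4i))(z − (5−4i)) = z² − 10z + 41.
The resulting polynomial has degree 5 and real coefficients as required.

p(z) = z^5 -11·z^4 + 31·z^3 + 159·z^2 -820·z.


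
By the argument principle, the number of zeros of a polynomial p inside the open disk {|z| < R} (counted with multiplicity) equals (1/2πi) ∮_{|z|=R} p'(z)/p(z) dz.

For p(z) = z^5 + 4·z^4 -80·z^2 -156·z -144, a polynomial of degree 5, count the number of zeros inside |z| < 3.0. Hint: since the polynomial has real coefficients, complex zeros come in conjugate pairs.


The zeros of p are: (-3 + 3i), (-3 - 3i), 4, (-1 + 1i), (-1 - 1i).
Their magnitudes are: 4.243, 4.243, 4, 1.414, 1.414.
Zeros with |z| < R = 3.0: (-1 + 1i), (-1 - 1i).
Count = 2.
By the argument principle, (1/2πi) ∮_{|z|=R} p'(z)/p(z) dz equals exactly this count.

Number of zeros inside |z| < 3.0: 2.


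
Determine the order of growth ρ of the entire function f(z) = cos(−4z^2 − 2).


Write cos(w) = (e^{iw} ± e^{−iw})/(2 or 2i), so |cos(w)| ≤ e^{|w|}. With w = −4z^2 − 2, |w| ≤ 4r^2 + 2 on |z|=r, giving M(r) ≤ e^{4r^2 + 2} and ρ ≤ 2. For the lower bound, choose z on |z|=r with -4z^2 purely imaginary of modulus 4r^2; then |cos(−4z^2 − 2)| grows like e^{4r^2}/2, so ρ ≥ 2. Hence ρ = 2.
Therefore ρ = 2.

Order ρ = 2.
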